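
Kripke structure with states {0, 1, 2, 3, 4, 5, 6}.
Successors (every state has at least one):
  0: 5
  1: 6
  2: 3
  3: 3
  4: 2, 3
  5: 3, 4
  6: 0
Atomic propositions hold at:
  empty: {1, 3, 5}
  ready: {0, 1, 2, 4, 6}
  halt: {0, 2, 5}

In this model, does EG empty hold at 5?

Yes

EG empty: greatest fixpoint, start Z0 = {1, 3, 5}, keep only states in Sat with some successor in Z. Z1 = {3, 5}; fixed.
Sat(EG empty) = {3, 5}
5 ∈ Sat(EG empty) = {3, 5}, so the formula holds at 5.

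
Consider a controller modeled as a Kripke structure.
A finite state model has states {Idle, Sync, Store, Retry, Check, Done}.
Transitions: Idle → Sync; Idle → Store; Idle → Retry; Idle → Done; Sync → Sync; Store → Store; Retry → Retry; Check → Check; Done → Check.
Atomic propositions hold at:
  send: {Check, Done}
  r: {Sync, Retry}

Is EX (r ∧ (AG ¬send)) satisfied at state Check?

No

Sat(¬send) = {Idle, Sync, Store, Retry}
AG ¬send: greatest fixpoint, start Z0 = {Idle, Sync, Store, Retry}, keep only states in Sat with every successor in Z. Z1 = {Sync, Store, Retry}; fixed.
Sat(AG ¬send) = {Sync, Store, Retry}
Sat(r ∧ (AG ¬send)) = {Sync, Retry}
Sat(EX (r ∧ (AG ¬send))) = {s : some successor in {Sync, Retry}} = {Idle, Sync, Retry}
Check ∉ Sat(EX (r ∧ (AG ¬send))) = {Idle, Sync, Retry}, so the formula does not hold at Check.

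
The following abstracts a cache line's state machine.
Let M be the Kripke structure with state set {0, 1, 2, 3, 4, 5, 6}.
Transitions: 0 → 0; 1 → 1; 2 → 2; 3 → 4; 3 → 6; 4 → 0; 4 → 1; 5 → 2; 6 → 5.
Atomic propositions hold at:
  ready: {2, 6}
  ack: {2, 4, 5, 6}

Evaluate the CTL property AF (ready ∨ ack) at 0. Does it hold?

Sat(ready ∨ ack) = {2, 4, 5, 6}
AF (ready ∨ ack): least fixpoint, start Z0 = {2, 4, 5, 6}, add states with every successor in Z. Z1 = {2, 3, 4, 5, 6}; fixed.
Sat(AF (ready ∨ ack)) = {2, 3, 4, 5, 6}
0 ∉ Sat(AF (ready ∨ ack)) = {2, 3, 4, 5, 6}, so the formula does not hold at 0.

No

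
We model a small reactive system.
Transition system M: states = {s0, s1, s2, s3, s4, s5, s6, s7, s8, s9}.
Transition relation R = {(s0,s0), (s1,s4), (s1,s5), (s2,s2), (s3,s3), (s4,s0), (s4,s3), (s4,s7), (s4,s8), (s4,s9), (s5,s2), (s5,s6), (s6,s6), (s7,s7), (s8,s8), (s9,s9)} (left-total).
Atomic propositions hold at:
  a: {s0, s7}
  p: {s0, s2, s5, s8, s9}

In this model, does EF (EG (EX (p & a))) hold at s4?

Yes

Sat(p & a) = {s0}
Sat(EX (p & a)) = {s : some successor in {s0}} = {s0, s4}
EG (EX (p & a)): greatest fixpoint, start Z0 = {s0, s4}, keep only states in Sat with some successor in Z. Already a fixed point.
Sat(EG (EX (p & a))) = {s0, s4}
EF (EG (EX (p & a))): least fixpoint, start Z0 = {s0, s4}, add states with some successor in Z. Z1 = {s0, s1, s4}; fixed.
Sat(EF (EG (EX (p & a)))) = {s0, s1, s4}
s4 ∈ Sat(EF (EG (EX (p & a)))) = {s0, s1, s4}, so the formula holds at s4.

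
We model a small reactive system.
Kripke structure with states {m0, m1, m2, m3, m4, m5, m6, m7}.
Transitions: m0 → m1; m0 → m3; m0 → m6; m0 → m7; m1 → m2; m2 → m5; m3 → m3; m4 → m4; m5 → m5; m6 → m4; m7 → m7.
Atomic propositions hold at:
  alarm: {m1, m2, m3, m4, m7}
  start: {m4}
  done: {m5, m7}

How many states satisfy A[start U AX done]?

Sat(AX done) = {s : every successor in {m5, m7}} = {m2, m5, m7}
A[start U AX done]: least fixpoint, start Z0 = Sat(AX done) = {m2, m5, m7}, add states in Sat(start) with every successor in Z. Already a fixed point.
Sat(A[start U AX done]) = {m2, m5, m7}
|Sat(A[start U AX done])| = |{m2, m5, m7}| = 3.

3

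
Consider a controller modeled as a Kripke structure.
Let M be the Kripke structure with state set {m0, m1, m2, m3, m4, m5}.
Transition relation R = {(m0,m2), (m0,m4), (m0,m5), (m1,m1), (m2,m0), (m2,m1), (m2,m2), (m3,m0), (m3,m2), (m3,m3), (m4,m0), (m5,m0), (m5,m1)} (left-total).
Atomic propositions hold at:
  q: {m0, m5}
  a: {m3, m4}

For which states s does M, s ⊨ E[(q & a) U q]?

{m0, m5}

Sat(q & a) = ∅
E[(q & a) U q]: least fixpoint, start Z0 = Sat(q) = {m0, m5}, add states in Sat(q & a) with some successor in Z. Already a fixed point.
Sat(E[(q & a) U q]) = {m0, m5}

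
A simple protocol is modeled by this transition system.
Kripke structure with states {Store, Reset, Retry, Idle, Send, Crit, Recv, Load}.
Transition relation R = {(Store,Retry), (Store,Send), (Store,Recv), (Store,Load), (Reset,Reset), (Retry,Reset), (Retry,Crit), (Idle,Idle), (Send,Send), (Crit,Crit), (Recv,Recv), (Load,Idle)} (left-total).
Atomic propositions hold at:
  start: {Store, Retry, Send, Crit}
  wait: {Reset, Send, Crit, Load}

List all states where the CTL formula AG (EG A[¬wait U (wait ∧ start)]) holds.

Sat(¬wait) = {Store, Retry, Idle, Recv}
Sat(wait ∧ start) = {Send, Crit}
A[¬wait U (wait ∧ start)]: least fixpoint, start Z0 = Sat((wait ∧ start)) = {Send, Crit}, add states in Sat(¬wait) with every successor in Z. Already a fixed point.
Sat(A[¬wait U (wait ∧ start)]) = {Send, Crit}
EG A[¬wait U (wait ∧ start)]: greatest fixpoint, start Z0 = {Send, Crit}, keep only states in Sat with some successor in Z. Already a fixed point.
Sat(EG A[¬wait U (wait ∧ start)]) = {Send, Crit}
AG (EG A[¬wait U (wait ∧ start)]): greatest fixpoint, start Z0 = {Send, Crit}, keep only states in Sat with every successor in Z. Already a fixed point.
Sat(AG (EG A[¬wait U (wait ∧ start)])) = {Send, Crit}

{Send, Crit}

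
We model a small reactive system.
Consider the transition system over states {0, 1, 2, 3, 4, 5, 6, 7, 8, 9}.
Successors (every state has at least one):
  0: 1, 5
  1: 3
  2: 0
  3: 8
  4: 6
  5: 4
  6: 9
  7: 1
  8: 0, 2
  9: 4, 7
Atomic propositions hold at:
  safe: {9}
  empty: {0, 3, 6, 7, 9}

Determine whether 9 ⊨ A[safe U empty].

Yes

A[safe U empty]: least fixpoint, start Z0 = Sat(empty) = {0, 3, 6, 7, 9}, add states in Sat(safe) with every successor in Z. Already a fixed point.
Sat(A[safe U empty]) = {0, 3, 6, 7, 9}
9 ∈ Sat(A[safe U empty]) = {0, 3, 6, 7, 9}, so the formula holds at 9.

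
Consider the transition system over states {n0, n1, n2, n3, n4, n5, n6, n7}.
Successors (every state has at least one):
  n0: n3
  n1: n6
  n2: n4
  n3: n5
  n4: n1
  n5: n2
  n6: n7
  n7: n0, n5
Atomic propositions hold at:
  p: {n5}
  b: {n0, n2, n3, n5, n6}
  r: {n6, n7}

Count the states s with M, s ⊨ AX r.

Sat(AX r) = {s : every successor in {n6, n7}} = {n1, n6}
|Sat(AX r)| = |{n1, n6}| = 2.

2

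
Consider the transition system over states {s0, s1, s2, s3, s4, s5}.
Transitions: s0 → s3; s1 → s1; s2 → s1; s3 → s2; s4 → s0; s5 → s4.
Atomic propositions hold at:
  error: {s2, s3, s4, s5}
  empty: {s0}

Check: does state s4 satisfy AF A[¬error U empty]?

Yes

Sat(¬error) = {s0, s1}
A[¬error U empty]: least fixpoint, start Z0 = Sat(empty) = {s0}, add states in Sat(¬error) with every successor in Z. Already a fixed point.
Sat(A[¬error U empty]) = {s0}
AF A[¬error U empty]: least fixpoint, start Z0 = {s0}, add states with every successor in Z. Z1 = {s0, s4}; Z2 = {s0, s4, s5}; fixed.
Sat(AF A[¬error U empty]) = {s0, s4, s5}
s4 ∈ Sat(AF A[¬error U empty]) = {s0, s4, s5}, so the formula holds at s4.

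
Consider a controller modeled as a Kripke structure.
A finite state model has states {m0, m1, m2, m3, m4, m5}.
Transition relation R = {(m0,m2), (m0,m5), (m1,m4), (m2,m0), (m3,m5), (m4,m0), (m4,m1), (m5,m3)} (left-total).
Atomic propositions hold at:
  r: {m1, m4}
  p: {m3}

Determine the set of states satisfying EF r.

{m1, m4}

EF r: least fixpoint, start Z0 = {m1, m4}, add states with some successor in Z. Already a fixed point.
Sat(EF r) = {m1, m4}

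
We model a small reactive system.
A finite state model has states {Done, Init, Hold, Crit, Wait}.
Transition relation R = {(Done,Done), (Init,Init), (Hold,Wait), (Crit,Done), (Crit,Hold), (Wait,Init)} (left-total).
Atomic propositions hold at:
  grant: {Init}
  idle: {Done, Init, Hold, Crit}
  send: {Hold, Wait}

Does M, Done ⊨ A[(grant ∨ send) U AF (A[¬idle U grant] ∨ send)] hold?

No

Sat(grant ∨ send) = {Init, Hold, Wait}
Sat(¬idle) = {Wait}
A[¬idle U grant]: least fixpoint, start Z0 = Sat(grant) = {Init}, add states in Sat(¬idle) with every successor in Z. Z1 = {Init, Wait}; fixed.
Sat(A[¬idle U grant]) = {Init, Wait}
Sat(A[¬idle U grant] ∨ send) = {Init, Hold, Wait}
AF (A[¬idle U grant] ∨ send): least fixpoint, start Z0 = {Init, Hold, Wait}, add states with every successor in Z. Already a fixed point.
Sat(AF (A[¬idle U grant] ∨ send)) = {Init, Hold, Wait}
A[(grant ∨ send) U AF (A[¬idle U grant] ∨ send)]: least fixpoint, start Z0 = Sat(AF (A[¬idle U grant] ∨ send)) = {Init, Hold, Wait}, add states in Sat(grant ∨ send) with every successor in Z. Already a fixed point.
Sat(A[(grant ∨ send) U AF (A[¬idle U grant] ∨ send)]) = {Init, Hold, Wait}
Done ∉ Sat(A[(grant ∨ send) U AF (A[¬idle U grant] ∨ send)]) = {Init, Hold, Wait}, so the formula does not hold at Done.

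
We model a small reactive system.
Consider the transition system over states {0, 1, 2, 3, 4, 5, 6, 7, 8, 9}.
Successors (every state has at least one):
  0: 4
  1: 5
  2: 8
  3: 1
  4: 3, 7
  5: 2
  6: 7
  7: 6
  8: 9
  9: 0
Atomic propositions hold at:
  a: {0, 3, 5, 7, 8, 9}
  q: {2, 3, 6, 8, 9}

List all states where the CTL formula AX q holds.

Sat(AX q) = {s : every successor in {2, 3, 6, 8, 9}} = {2, 5, 7, 8}

{2, 5, 7, 8}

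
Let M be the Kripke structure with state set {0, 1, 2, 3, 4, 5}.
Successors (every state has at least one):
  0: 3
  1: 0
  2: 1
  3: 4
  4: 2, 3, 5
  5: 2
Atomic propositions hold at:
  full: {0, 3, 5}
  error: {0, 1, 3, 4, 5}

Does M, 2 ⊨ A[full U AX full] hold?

Sat(AX full) = {s : every successor in {0, 3, 5}} = {0, 1}
A[full U AX full]: least fixpoint, start Z0 = Sat(AX full) = {0, 1}, add states in Sat(full) with every successor in Z. Already a fixed point.
Sat(A[full U AX full]) = {0, 1}
2 ∉ Sat(A[full U AX full]) = {0, 1}, so the formula does not hold at 2.

No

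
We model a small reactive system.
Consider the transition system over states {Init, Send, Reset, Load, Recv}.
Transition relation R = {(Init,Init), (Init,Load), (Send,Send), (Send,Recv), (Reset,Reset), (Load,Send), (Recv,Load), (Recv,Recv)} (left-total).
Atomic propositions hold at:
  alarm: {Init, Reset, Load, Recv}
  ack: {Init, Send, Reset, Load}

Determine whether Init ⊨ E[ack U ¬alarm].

Yes

Sat(¬alarm) = {Send}
E[ack U ¬alarm]: least fixpoint, start Z0 = Sat(¬alarm) = {Send}, add states in Sat(ack) with some successor in Z. Z1 = {Send, Load}; Z2 = {Init, Send, Load}; fixed.
Sat(E[ack U ¬alarm]) = {Init, Send, Load}
Init ∈ Sat(E[ack U ¬alarm]) = {Init, Send, Load}, so the formula holds at Init.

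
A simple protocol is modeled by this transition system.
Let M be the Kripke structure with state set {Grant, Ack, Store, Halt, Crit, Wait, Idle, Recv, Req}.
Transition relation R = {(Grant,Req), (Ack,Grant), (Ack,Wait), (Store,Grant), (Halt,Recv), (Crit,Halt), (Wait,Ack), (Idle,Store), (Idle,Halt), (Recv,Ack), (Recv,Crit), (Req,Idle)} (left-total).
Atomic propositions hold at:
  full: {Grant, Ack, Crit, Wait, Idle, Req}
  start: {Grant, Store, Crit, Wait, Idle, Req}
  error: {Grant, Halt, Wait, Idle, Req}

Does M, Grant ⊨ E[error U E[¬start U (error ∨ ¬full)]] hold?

Sat(¬start) = {Ack, Halt, Recv}
Sat(¬full) = {Store, Halt, Recv}
Sat(error ∨ ¬full) = {Grant, Store, Halt, Wait, Idle, Recv, Req}
E[¬start U (error ∨ ¬full)]: least fixpoint, start Z0 = Sat((error ∨ ¬full)) = {Grant, Store, Halt, Wait, Idle, Recv, Req}, add states in Sat(¬start) with some successor in Z. Z1 = {Grant, Ack, Store, Halt, Wait, Idle, Recv, Req}; fixed.
Sat(E[¬start U (error ∨ ¬full)]) = {Grant, Ack, Store, Halt, Wait, Idle, Recv, Req}
E[error U E[¬start U (error ∨ ¬full)]]: least fixpoint, start Z0 = Sat(E[¬start U (error ∨ ¬full)]) = {Grant, Ack, Store, Halt, Wait, Idle, Recv, Req}, add states in Sat(error) with some successor in Z. Already a fixed point.
Sat(E[error U E[¬start U (error ∨ ¬full)]]) = {Grant, Ack, Store, Halt, Wait, Idle, Recv, Req}
Grant ∈ Sat(E[error U E[¬start U (error ∨ ¬full)]]) = {Grant, Ack, Store, Halt, Wait, Idle, Recv, Req}, so the formula holds at Grant.

Yes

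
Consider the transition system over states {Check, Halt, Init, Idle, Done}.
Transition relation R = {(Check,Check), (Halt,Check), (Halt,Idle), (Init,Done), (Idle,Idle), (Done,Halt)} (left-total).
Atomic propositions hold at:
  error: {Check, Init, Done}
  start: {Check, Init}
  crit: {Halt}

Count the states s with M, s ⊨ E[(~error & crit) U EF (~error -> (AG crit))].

4

Sat(~error) = {Halt, Idle}
Sat(~error & crit) = {Halt}
AG crit: greatest fixpoint, start Z0 = {Halt}, keep only states in Sat with every successor in Z. Z1 = ∅; fixed.
Sat(AG crit) = ∅
Sat(~error -> (AG crit)) = {Check, Init, Done}
EF (~error -> (AG crit)): least fixpoint, start Z0 = {Check, Init, Done}, add states with some successor in Z. Z1 = {Check, Halt, Init, Done}; fixed.
Sat(EF (~error -> (AG crit))) = {Check, Halt, Init, Done}
E[(~error & crit) U EF (~error -> (AG crit))]: least fixpoint, start Z0 = Sat(EF (~error -> (AG crit))) = {Check, Halt, Init, Done}, add states in Sat(~error & crit) with some successor in Z. Already a fixed point.
Sat(E[(~error & crit) U EF (~error -> (AG crit))]) = {Check, Halt, Init, Done}
|Sat(E[(~error & crit) U EF (~error -> (AG crit))])| = |{Check, Halt, Init, Done}| = 4.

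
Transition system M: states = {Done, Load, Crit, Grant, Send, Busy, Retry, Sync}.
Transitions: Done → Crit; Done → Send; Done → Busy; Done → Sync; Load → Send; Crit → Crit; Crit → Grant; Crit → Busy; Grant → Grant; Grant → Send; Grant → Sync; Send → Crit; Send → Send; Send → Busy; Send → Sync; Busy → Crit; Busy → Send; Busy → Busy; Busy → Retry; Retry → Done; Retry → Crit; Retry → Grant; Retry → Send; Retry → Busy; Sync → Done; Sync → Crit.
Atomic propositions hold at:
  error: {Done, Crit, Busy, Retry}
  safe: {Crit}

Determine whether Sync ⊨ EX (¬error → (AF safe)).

Sat(¬error) = {Load, Grant, Send, Sync}
AF safe: least fixpoint, start Z0 = {Crit}, add states with every successor in Z. Already a fixed point.
Sat(AF safe) = {Crit}
Sat(¬error → (AF safe)) = {Done, Crit, Busy, Retry}
Sat(EX (¬error → (AF safe))) = {s : some successor in {Done, Crit, Busy, Retry}} = {Done, Crit, Send, Busy, Retry, Sync}
Sync ∈ Sat(EX (¬error → (AF safe))) = {Done, Crit, Send, Busy, Retry, Sync}, so the formula holds at Sync.

Yes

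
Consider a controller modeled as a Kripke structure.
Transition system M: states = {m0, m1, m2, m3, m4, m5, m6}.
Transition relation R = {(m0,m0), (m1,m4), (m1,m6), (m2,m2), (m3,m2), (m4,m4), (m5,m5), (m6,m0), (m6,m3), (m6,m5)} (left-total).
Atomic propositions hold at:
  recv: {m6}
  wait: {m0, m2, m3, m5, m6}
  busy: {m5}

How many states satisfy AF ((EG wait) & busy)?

1

EG wait: greatest fixpoint, start Z0 = {m0, m2, m3, m5, m6}, keep only states in Sat with some successor in Z. Already a fixed point.
Sat(EG wait) = {m0, m2, m3, m5, m6}
Sat((EG wait) & busy) = {m5}
AF ((EG wait) & busy): least fixpoint, start Z0 = {m5}, add states with every successor in Z. Already a fixed point.
Sat(AF ((EG wait) & busy)) = {m5}
|Sat(AF ((EG wait) & busy))| = |{m5}| = 1.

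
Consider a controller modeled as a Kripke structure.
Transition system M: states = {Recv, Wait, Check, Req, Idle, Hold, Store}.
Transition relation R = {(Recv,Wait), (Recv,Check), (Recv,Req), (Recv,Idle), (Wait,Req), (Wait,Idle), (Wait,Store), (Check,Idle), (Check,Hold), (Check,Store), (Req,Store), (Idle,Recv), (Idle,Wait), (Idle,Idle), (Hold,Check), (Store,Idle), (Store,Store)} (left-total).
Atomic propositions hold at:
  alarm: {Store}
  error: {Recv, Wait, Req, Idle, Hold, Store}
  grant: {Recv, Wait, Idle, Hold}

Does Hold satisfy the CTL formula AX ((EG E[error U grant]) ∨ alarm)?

E[error U grant]: least fixpoint, start Z0 = Sat(grant) = {Recv, Wait, Idle, Hold}, add states in Sat(error) with some successor in Z. Z1 = {Recv, Wait, Idle, Hold, Store}; Z2 = {Recv, Wait, Req, Idle, Hold, Store}; fixed.
Sat(E[error U grant]) = {Recv, Wait, Req, Idle, Hold, Store}
EG E[error U grant]: greatest fixpoint, start Z0 = {Recv, Wait, Req, Idle, Hold, Store}, keep only states in Sat with some successor in Z. Z1 = {Recv, Wait, Req, Idle, Store}; fixed.
Sat(EG E[error U grant]) = {Recv, Wait, Req, Idle, Store}
Sat((EG E[error U grant]) ∨ alarm) = {Recv, Wait, Req, Idle, Store}
Sat(AX ((EG E[error U grant]) ∨ alarm)) = {s : every successor in {Recv, Wait, Req, Idle, Store}} = {Wait, Req, Idle, Store}
Hold ∉ Sat(AX ((EG E[error U grant]) ∨ alarm)) = {Wait, Req, Idle, Store}, so the formula does not hold at Hold.

No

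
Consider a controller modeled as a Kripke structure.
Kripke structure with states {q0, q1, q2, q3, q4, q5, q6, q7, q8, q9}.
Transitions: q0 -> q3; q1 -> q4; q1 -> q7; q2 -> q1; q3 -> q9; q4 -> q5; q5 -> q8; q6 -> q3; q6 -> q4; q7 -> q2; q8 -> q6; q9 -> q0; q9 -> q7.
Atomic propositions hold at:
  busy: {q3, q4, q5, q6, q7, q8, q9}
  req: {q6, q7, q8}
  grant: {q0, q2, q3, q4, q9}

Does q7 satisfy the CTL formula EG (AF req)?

Yes

AF req: least fixpoint, start Z0 = {q6, q7, q8}, add states with every successor in Z. Z1 = {q5, q6, q7, q8}; Z2 = {q4, q5, q6, q7, q8}; Z3 = {q1, q4, q5, q6, q7, q8}; Z4 = {q1, q2, q4, q5, q6, q7, q8}; fixed.
Sat(AF req) = {q1, q2, q4, q5, q6, q7, q8}
EG (AF req): greatest fixpoint, start Z0 = {q1, q2, q4, q5, q6, q7, q8}, keep only states in Sat with some successor in Z. Already a fixed point.
Sat(EG (AF req)) = {q1, q2, q4, q5, q6, q7, q8}
q7 ∈ Sat(EG (AF req)) = {q1, q2, q4, q5, q6, q7, q8}, so the formula holds at q7.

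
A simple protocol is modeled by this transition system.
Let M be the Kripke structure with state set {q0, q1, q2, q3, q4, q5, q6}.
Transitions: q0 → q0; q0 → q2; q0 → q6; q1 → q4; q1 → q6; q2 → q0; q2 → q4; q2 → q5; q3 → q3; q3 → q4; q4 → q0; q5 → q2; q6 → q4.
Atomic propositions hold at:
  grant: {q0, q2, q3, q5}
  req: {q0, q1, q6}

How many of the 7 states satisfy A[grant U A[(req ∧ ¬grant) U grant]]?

Sat(¬grant) = {q1, q4, q6}
Sat(req ∧ ¬grant) = {q1, q6}
A[(req ∧ ¬grant) U grant]: least fixpoint, start Z0 = Sat(grant) = {q0, q2, q3, q5}, add states in Sat(req ∧ ¬grant) with every successor in Z. Already a fixed point.
Sat(A[(req ∧ ¬grant) U grant]) = {q0, q2, q3, q5}
A[grant U A[(req ∧ ¬grant) U grant]]: least fixpoint, start Z0 = Sat(A[(req ∧ ¬grant) U grant]) = {q0, q2, q3, q5}, add states in Sat(grant) with every successor in Z. Already a fixed point.
Sat(A[grant U A[(req ∧ ¬grant) U grant]]) = {q0, q2, q3, q5}
|Sat(A[grant U A[(req ∧ ¬grant) U grant]])| = |{q0, q2, q3, q5}| = 4.

4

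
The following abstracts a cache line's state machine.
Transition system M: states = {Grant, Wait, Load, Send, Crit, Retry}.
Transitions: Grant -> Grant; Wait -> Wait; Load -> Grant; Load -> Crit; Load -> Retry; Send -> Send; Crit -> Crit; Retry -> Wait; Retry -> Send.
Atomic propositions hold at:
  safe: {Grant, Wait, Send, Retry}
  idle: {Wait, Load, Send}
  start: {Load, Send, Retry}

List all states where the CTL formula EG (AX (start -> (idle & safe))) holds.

{Grant, Wait, Send, Crit, Retry}

Sat(idle & safe) = {Wait, Send}
Sat(start -> (idle & safe)) = {Grant, Wait, Send, Crit}
Sat(AX (start -> (idle & safe))) = {s : every successor in {Grant, Wait, Send, Crit}} = {Grant, Wait, Send, Crit, Retry}
EG (AX (start -> (idle & safe))): greatest fixpoint, start Z0 = {Grant, Wait, Send, Crit, Retry}, keep only states in Sat with some successor in Z. Already a fixed point.
Sat(EG (AX (start -> (idle & safe)))) = {Grant, Wait, Send, Crit, Retry}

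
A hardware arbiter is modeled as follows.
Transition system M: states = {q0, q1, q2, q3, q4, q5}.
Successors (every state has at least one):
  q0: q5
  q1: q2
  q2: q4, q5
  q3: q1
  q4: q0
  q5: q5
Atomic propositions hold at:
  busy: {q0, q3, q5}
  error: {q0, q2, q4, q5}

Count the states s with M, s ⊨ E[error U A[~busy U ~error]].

Sat(~busy) = {q1, q2, q4}
Sat(~error) = {q1, q3}
A[~busy U ~error]: least fixpoint, start Z0 = Sat(~error) = {q1, q3}, add states in Sat(~busy) with every successor in Z. Already a fixed point.
Sat(A[~busy U ~error]) = {q1, q3}
E[error U A[~busy U ~error]]: least fixpoint, start Z0 = Sat(A[~busy U ~error]) = {q1, q3}, add states in Sat(error) with some successor in Z. Already a fixed point.
Sat(E[error U A[~busy U ~error]]) = {q1, q3}
|Sat(E[error U A[~busy U ~error]])| = |{q1, q3}| = 2.

2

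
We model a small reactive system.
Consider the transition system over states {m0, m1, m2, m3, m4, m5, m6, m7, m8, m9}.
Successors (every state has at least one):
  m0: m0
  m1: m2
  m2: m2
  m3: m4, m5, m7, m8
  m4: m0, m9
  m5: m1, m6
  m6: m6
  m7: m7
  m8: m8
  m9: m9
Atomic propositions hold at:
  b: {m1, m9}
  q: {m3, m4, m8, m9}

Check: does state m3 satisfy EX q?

Sat(EX q) = {s : some successor in {m3, m4, m8, m9}} = {m3, m4, m8, m9}
m3 ∈ Sat(EX q) = {m3, m4, m8, m9}, so the formula holds at m3.

Yes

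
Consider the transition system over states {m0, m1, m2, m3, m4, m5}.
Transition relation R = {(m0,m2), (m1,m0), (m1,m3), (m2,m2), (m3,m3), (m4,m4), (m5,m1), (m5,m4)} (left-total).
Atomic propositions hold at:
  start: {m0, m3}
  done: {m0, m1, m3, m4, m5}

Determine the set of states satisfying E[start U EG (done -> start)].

{m0, m2, m3}

Sat(done -> start) = {m0, m2, m3}
EG (done -> start): greatest fixpoint, start Z0 = {m0, m2, m3}, keep only states in Sat with some successor in Z. Already a fixed point.
Sat(EG (done -> start)) = {m0, m2, m3}
E[start U EG (done -> start)]: least fixpoint, start Z0 = Sat(EG (done -> start)) = {m0, m2, m3}, add states in Sat(start) with some successor in Z. Already a fixed point.
Sat(E[start U EG (done -> start)]) = {m0, m2, m3}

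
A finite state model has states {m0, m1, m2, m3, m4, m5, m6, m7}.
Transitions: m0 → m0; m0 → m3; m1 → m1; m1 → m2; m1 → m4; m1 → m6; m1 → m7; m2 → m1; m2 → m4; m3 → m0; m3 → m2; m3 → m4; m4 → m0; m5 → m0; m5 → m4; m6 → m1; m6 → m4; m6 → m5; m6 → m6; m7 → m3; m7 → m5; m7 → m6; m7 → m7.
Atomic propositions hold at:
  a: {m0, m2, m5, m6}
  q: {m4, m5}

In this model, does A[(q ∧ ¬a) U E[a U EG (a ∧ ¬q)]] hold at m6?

Sat(¬a) = {m1, m3, m4, m7}
Sat(q ∧ ¬a) = {m4}
Sat(¬q) = {m0, m1, m2, m3, m6, m7}
Sat(a ∧ ¬q) = {m0, m2, m6}
EG (a ∧ ¬q): greatest fixpoint, start Z0 = {m0, m2, m6}, keep only states in Sat with some successor in Z. Z1 = {m0, m6}; fixed.
Sat(EG (a ∧ ¬q)) = {m0, m6}
E[a U EG (a ∧ ¬q)]: least fixpoint, start Z0 = Sat(EG (a ∧ ¬q)) = {m0, m6}, add states in Sat(a) with some successor in Z. Z1 = {m0, m5, m6}; fixed.
Sat(E[a U EG (a ∧ ¬q)]) = {m0, m5, m6}
A[(q ∧ ¬a) U E[a U EG (a ∧ ¬q)]]: least fixpoint, start Z0 = Sat(E[a U EG (a ∧ ¬q)]) = {m0, m5, m6}, add states in Sat(q ∧ ¬a) with every successor in Z. Z1 = {m0, m4, m5, m6}; fixed.
Sat(A[(q ∧ ¬a) U E[a U EG (a ∧ ¬q)]]) = {m0, m4, m5, m6}
m6 ∈ Sat(A[(q ∧ ¬a) U E[a U EG (a ∧ ¬q)]]) = {m0, m4, m5, m6}, so the formula holds at m6.

Yes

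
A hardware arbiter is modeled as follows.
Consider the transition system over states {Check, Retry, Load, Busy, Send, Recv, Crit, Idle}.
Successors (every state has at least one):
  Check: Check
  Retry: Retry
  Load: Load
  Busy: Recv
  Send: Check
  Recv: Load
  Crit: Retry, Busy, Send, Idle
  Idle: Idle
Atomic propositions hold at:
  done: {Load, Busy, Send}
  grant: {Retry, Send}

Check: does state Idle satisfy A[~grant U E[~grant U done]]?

No

Sat(~grant) = {Check, Load, Busy, Recv, Crit, Idle}
E[~grant U done]: least fixpoint, start Z0 = Sat(done) = {Load, Busy, Send}, add states in Sat(~grant) with some successor in Z. Z1 = {Load, Busy, Send, Recv, Crit}; fixed.
Sat(E[~grant U done]) = {Load, Busy, Send, Recv, Crit}
A[~grant U E[~grant U done]]: least fixpoint, start Z0 = Sat(E[~grant U done]) = {Load, Busy, Send, Recv, Crit}, add states in Sat(~grant) with every successor in Z. Already a fixed point.
Sat(A[~grant U E[~grant U done]]) = {Load, Busy, Send, Recv, Crit}
Idle ∉ Sat(A[~grant U E[~grant U done]]) = {Load, Busy, Send, Recv, Crit}, so the formula does not hold at Idle.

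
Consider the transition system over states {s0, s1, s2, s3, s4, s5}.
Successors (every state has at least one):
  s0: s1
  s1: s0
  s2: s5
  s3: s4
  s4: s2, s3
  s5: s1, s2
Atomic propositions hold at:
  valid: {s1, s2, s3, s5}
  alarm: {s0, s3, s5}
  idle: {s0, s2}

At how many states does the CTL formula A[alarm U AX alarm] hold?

Sat(AX alarm) = {s : every successor in {s0, s3, s5}} = {s1, s2}
A[alarm U AX alarm]: least fixpoint, start Z0 = Sat(AX alarm) = {s1, s2}, add states in Sat(alarm) with every successor in Z. Z1 = {s0, s1, s2, s5}; fixed.
Sat(A[alarm U AX alarm]) = {s0, s1, s2, s5}
|Sat(A[alarm U AX alarm])| = |{s0, s1, s2, s5}| = 4.

4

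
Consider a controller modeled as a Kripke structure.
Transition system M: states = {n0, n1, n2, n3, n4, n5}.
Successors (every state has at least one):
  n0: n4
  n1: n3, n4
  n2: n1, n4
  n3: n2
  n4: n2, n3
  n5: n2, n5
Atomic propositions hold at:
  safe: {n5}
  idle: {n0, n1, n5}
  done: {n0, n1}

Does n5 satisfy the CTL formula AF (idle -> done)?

Sat(idle -> done) = {n0, n1, n2, n3, n4}
AF (idle -> done): least fixpoint, start Z0 = {n0, n1, n2, n3, n4}, add states with every successor in Z. Already a fixed point.
Sat(AF (idle -> done)) = {n0, n1, n2, n3, n4}
n5 ∉ Sat(AF (idle -> done)) = {n0, n1, n2, n3, n4}, so the formula does not hold at n5.

No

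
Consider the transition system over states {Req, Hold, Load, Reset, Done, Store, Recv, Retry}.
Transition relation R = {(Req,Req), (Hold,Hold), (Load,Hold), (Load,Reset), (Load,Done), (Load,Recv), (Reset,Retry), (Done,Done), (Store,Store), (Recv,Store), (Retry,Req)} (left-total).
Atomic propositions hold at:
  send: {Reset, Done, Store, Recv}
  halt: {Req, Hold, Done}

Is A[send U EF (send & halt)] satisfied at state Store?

No

Sat(send & halt) = {Done}
EF (send & halt): least fixpoint, start Z0 = {Done}, add states with some successor in Z. Z1 = {Load, Done}; fixed.
Sat(EF (send & halt)) = {Load, Done}
A[send U EF (send & halt)]: least fixpoint, start Z0 = Sat(EF (send & halt)) = {Load, Done}, add states in Sat(send) with every successor in Z. Already a fixed point.
Sat(A[send U EF (send & halt)]) = {Load, Done}
Store ∉ Sat(A[send U EF (send & halt)]) = {Load, Done}, so the formula does not hold at Store.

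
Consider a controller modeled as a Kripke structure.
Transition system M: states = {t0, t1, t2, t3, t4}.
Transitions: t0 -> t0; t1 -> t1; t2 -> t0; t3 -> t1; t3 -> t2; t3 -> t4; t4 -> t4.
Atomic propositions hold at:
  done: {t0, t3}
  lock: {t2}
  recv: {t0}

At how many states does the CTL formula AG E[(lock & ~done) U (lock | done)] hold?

Sat(~done) = {t1, t2, t4}
Sat(lock & ~done) = {t2}
Sat(lock | done) = {t0, t2, t3}
E[(lock & ~done) U (lock | done)]: least fixpoint, start Z0 = Sat((lock | done)) = {t0, t2, t3}, add states in Sat(lock & ~done) with some successor in Z. Already a fixed point.
Sat(E[(lock & ~done) U (lock | done)]) = {t0, t2, t3}
AG E[(lock & ~done) U (lock | done)]: greatest fixpoint, start Z0 = {t0, t2, t3}, keep only states in Sat with every successor in Z. Z1 = {t0, t2}; fixed.
Sat(AG E[(lock & ~done) U (lock | done)]) = {t0, t2}
|Sat(AG E[(lock & ~done) U (lock | done)])| = |{t0, t2}| = 2.

2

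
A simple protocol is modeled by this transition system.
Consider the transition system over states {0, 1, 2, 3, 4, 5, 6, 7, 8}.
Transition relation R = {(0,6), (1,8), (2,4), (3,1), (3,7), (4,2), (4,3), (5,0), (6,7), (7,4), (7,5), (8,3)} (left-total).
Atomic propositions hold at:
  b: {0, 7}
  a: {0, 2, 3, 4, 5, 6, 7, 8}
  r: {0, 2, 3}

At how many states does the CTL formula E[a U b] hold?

E[a U b]: least fixpoint, start Z0 = Sat(b) = {0, 7}, add states in Sat(a) with some successor in Z. Z1 = {0, 3, 5, 6, 7}; Z2 = {0, 3, 4, 5, 6, 7, 8}; Z3 = {0, 2, 3, 4, 5, 6, 7, 8}; fixed.
Sat(E[a U b]) = {0, 2, 3, 4, 5, 6, 7, 8}
|Sat(E[a U b])| = |{0, 2, 3, 4, 5, 6, 7, 8}| = 8.

8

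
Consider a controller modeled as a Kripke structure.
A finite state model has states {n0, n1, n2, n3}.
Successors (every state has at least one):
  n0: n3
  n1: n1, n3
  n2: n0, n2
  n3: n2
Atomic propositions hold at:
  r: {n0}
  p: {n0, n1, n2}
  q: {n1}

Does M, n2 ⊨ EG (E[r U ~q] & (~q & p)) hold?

Sat(~q) = {n0, n2, n3}
E[r U ~q]: least fixpoint, start Z0 = Sat(~q) = {n0, n2, n3}, add states in Sat(r) with some successor in Z. Already a fixed point.
Sat(E[r U ~q]) = {n0, n2, n3}
Sat(~q & p) = {n0, n2}
Sat(E[r U ~q] & (~q & p)) = {n0, n2}
EG (E[r U ~q] & (~q & p)): greatest fixpoint, start Z0 = {n0, n2}, keep only states in Sat with some successor in Z. Z1 = {n2}; fixed.
Sat(EG (E[r U ~q] & (~q & p))) = {n2}
n2 ∈ Sat(EG (E[r U ~q] & (~q & p))) = {n2}, so the formula holds at n2.

Yes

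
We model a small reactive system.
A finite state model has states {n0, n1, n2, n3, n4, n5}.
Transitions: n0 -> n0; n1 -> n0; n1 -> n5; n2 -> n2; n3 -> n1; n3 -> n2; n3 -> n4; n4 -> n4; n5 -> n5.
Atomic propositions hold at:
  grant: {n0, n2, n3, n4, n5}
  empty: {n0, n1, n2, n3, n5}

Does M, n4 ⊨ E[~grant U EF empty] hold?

No

Sat(~grant) = {n1}
EF empty: least fixpoint, start Z0 = {n0, n1, n2, n3, n5}, add states with some successor in Z. Already a fixed point.
Sat(EF empty) = {n0, n1, n2, n3, n5}
E[~grant U EF empty]: least fixpoint, start Z0 = Sat(EF empty) = {n0, n1, n2, n3, n5}, add states in Sat(~grant) with some successor in Z. Already a fixed point.
Sat(E[~grant U EF empty]) = {n0, n1, n2, n3, n5}
n4 ∉ Sat(E[~grant U EF empty]) = {n0, n1, n2, n3, n5}, so the formula does not hold at n4.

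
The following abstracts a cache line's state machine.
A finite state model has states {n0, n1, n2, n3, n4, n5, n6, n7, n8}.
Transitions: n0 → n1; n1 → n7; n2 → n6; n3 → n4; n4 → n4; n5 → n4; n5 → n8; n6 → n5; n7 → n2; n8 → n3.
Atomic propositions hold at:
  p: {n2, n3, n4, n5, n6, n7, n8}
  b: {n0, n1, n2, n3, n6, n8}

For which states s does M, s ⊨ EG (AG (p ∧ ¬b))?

Sat(¬b) = {n4, n5, n7}
Sat(p ∧ ¬b) = {n4, n5, n7}
AG (p ∧ ¬b): greatest fixpoint, start Z0 = {n4, n5, n7}, keep only states in Sat with every successor in Z. Z1 = {n4}; fixed.
Sat(AG (p ∧ ¬b)) = {n4}
EG (AG (p ∧ ¬b)): greatest fixpoint, start Z0 = {n4}, keep only states in Sat with some successor in Z. Already a fixed point.
Sat(EG (AG (p ∧ ¬b))) = {n4}

{n4}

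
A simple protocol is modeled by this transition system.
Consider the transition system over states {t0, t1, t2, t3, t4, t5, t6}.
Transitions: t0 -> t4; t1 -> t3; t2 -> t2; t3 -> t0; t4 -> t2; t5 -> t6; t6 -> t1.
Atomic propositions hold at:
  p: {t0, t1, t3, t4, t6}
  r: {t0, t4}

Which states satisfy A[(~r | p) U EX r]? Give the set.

Sat(~r) = {t1, t2, t3, t5, t6}
Sat(~r | p) = {t0, t1, t2, t3, t4, t5, t6}
Sat(EX r) = {s : some successor in {t0, t4}} = {t0, t3}
A[(~r | p) U EX r]: least fixpoint, start Z0 = Sat(EX r) = {t0, t3}, add states in Sat(~r | p) with every successor in Z. Z1 = {t0, t1, t3}; Z2 = {t0, t1, t3, t6}; Z3 = {t0, t1, t3, t5, t6}; fixed.
Sat(A[(~r | p) U EX r]) = {t0, t1, t3, t5, t6}

{t0, t1, t3, t5, t6}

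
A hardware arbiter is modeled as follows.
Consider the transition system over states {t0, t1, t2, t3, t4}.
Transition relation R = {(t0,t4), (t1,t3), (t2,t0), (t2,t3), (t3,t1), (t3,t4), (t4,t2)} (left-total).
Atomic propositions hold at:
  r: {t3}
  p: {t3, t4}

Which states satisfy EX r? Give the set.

{t1, t2}

Sat(EX r) = {s : some successor in {t3}} = {t1, t2}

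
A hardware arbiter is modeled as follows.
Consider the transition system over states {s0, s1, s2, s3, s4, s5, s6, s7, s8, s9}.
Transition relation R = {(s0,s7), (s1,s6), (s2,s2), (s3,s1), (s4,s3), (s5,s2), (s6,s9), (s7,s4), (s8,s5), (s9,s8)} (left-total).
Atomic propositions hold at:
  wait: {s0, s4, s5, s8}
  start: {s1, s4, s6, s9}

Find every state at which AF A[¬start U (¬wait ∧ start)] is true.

Sat(¬start) = {s0, s2, s3, s5, s7, s8}
Sat(¬wait) = {s1, s2, s3, s6, s7, s9}
Sat(¬wait ∧ start) = {s1, s6, s9}
A[¬start U (¬wait ∧ start)]: least fixpoint, start Z0 = Sat((¬wait ∧ start)) = {s1, s6, s9}, add states in Sat(¬start) with every successor in Z. Z1 = {s1, s3, s6, s9}; fixed.
Sat(A[¬start U (¬wait ∧ start)]) = {s1, s3, s6, s9}
AF A[¬start U (¬wait ∧ start)]: least fixpoint, start Z0 = {s1, s3, s6, s9}, add states with every successor in Z. Z1 = {s1, s3, s4, s6, s9}; Z2 = {s1, s3, s4, s6, s7, s9}; Z3 = {s0, s1, s3, s4, s6, s7, s9}; fixed.
Sat(AF A[¬start U (¬wait ∧ start)]) = {s0, s1, s3, s4, s6, s7, s9}

{s0, s1, s3, s4, s6, s7, s9}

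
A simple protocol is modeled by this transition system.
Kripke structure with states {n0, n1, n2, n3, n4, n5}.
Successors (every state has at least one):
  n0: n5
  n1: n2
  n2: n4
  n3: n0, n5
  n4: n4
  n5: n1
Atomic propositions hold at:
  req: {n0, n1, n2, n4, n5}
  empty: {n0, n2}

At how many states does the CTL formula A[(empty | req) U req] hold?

5

Sat(empty | req) = {n0, n1, n2, n4, n5}
A[(empty | req) U req]: least fixpoint, start Z0 = Sat(req) = {n0, n1, n2, n4, n5}, add states in Sat(empty | req) with every successor in Z. Already a fixed point.
Sat(A[(empty | req) U req]) = {n0, n1, n2, n4, n5}
|Sat(A[(empty | req) U req])| = |{n0, n1, n2, n4, n5}| = 5.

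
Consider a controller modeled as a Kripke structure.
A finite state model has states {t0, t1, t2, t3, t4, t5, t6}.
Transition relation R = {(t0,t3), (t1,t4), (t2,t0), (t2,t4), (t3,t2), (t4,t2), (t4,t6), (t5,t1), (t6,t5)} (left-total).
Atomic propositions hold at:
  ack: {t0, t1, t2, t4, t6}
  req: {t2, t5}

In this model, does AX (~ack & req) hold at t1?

Sat(~ack) = {t3, t5}
Sat(~ack & req) = {t5}
Sat(AX (~ack & req)) = {s : every successor in {t5}} = {t6}
t1 ∉ Sat(AX (~ack & req)) = {t6}, so the formula does not hold at t1.

No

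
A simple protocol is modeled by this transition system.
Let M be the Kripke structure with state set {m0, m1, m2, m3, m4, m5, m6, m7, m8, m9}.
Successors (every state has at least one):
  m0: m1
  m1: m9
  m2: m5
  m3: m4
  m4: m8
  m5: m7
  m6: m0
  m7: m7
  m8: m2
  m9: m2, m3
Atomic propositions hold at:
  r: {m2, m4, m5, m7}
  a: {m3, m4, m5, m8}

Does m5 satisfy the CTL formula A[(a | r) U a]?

Sat(a | r) = {m2, m3, m4, m5, m7, m8}
A[(a | r) U a]: least fixpoint, start Z0 = Sat(a) = {m3, m4, m5, m8}, add states in Sat(a | r) with every successor in Z. Z1 = {m2, m3, m4, m5, m8}; fixed.
Sat(A[(a | r) U a]) = {m2, m3, m4, m5, m8}
m5 ∈ Sat(A[(a | r) U a]) = {m2, m3, m4, m5, m8}, so the formula holds at m5.

Yes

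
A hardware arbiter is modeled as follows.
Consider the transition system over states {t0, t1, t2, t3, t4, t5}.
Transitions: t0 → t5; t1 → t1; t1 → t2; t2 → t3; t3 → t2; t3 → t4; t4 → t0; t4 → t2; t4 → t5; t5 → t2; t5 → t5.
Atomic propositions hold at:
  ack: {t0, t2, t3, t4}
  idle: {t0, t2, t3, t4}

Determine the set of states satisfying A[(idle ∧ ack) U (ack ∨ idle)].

{t0, t2, t3, t4}

Sat(idle ∧ ack) = {t0, t2, t3, t4}
Sat(ack ∨ idle) = {t0, t2, t3, t4}
A[(idle ∧ ack) U (ack ∨ idle)]: least fixpoint, start Z0 = Sat((ack ∨ idle)) = {t0, t2, t3, t4}, add states in Sat(idle ∧ ack) with every successor in Z. Already a fixed point.
Sat(A[(idle ∧ ack) U (ack ∨ idle)]) = {t0, t2, t3, t4}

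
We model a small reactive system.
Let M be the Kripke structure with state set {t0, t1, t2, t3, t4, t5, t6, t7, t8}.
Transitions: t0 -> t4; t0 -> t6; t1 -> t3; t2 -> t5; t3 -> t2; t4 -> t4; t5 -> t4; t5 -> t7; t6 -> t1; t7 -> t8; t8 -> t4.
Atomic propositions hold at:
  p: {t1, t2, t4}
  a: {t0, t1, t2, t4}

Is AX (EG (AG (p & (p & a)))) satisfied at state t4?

Yes

Sat(p & a) = {t1, t2, t4}
Sat(p & (p & a)) = {t1, t2, t4}
AG (p & (p & a)): greatest fixpoint, start Z0 = {t1, t2, t4}, keep only states in Sat with every successor in Z. Z1 = {t4}; fixed.
Sat(AG (p & (p & a))) = {t4}
EG (AG (p & (p & a))): greatest fixpoint, start Z0 = {t4}, keep only states in Sat with some successor in Z. Already a fixed point.
Sat(EG (AG (p & (p & a)))) = {t4}
Sat(AX (EG (AG (p & (p & a))))) = {s : every successor in {t4}} = {t4, t8}
t4 ∈ Sat(AX (EG (AG (p & (p & a))))) = {t4, t8}, so the formula holds at t4.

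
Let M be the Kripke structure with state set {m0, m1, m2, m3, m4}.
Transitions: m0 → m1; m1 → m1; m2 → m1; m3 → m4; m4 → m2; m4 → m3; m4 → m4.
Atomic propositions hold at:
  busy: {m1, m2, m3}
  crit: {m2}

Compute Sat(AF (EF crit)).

{m2, m3, m4}

EF crit: least fixpoint, start Z0 = {m2}, add states with some successor in Z. Z1 = {m2, m4}; Z2 = {m2, m3, m4}; fixed.
Sat(EF crit) = {m2, m3, m4}
AF (EF crit): least fixpoint, start Z0 = {m2, m3, m4}, add states with every successor in Z. Already a fixed point.
Sat(AF (EF crit)) = {m2, m3, m4}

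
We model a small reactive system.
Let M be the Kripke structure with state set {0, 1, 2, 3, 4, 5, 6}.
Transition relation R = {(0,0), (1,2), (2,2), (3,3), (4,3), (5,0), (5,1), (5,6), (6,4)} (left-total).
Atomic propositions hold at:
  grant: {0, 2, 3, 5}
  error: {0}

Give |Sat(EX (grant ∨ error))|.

6

Sat(grant ∨ error) = {0, 2, 3, 5}
Sat(EX (grant ∨ error)) = {s : some successor in {0, 2, 3, 5}} = {0, 1, 2, 3, 4, 5}
|Sat(EX (grant ∨ error))| = |{0, 1, 2, 3, 4, 5}| = 6.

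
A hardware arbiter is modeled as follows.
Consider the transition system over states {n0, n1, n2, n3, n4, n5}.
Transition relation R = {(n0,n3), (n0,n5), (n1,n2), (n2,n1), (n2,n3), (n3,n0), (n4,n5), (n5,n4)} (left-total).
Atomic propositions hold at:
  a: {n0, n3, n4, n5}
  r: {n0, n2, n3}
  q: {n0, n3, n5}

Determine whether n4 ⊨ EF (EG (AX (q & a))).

No

Sat(q & a) = {n0, n3, n5}
Sat(AX (q & a)) = {s : every successor in {n0, n3, n5}} = {n0, n3, n4}
EG (AX (q & a)): greatest fixpoint, start Z0 = {n0, n3, n4}, keep only states in Sat with some successor in Z. Z1 = {n0, n3}; fixed.
Sat(EG (AX (q & a))) = {n0, n3}
EF (EG (AX (q & a))): least fixpoint, start Z0 = {n0, n3}, add states with some successor in Z. Z1 = {n0, n2, n3}; Z2 = {n0, n1, n2, n3}; fixed.
Sat(EF (EG (AX (q & a)))) = {n0, n1, n2, n3}
n4 ∉ Sat(EF (EG (AX (q & a)))) = {n0, n1, n2, n3}, so the formula does not hold at n4.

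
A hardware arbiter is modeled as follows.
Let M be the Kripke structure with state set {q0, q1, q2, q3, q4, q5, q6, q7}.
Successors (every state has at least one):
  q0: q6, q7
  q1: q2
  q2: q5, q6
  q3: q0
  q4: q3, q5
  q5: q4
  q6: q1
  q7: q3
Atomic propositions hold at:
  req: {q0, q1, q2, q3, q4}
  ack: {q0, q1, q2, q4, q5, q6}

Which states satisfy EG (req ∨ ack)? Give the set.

{q0, q1, q2, q3, q4, q5, q6}

Sat(req ∨ ack) = {q0, q1, q2, q3, q4, q5, q6}
EG (req ∨ ack): greatest fixpoint, start Z0 = {q0, q1, q2, q3, q4, q5, q6}, keep only states in Sat with some successor in Z. Already a fixed point.
Sat(EG (req ∨ ack)) = {q0, q1, q2, q3, q4, q5, q6}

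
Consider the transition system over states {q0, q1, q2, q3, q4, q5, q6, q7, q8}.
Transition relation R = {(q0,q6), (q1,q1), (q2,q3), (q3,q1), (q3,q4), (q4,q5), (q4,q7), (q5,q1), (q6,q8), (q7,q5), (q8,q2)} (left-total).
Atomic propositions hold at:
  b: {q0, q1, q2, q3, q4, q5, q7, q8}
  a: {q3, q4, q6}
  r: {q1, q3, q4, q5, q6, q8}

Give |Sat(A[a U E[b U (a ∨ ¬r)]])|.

7

Sat(¬r) = {q0, q2, q7}
Sat(a ∨ ¬r) = {q0, q2, q3, q4, q6, q7}
E[b U (a ∨ ¬r)]: least fixpoint, start Z0 = Sat((a ∨ ¬r)) = {q0, q2, q3, q4, q6, q7}, add states in Sat(b) with some successor in Z. Z1 = {q0, q2, q3, q4, q6, q7, q8}; fixed.
Sat(E[b U (a ∨ ¬r)]) = {q0, q2, q3, q4, q6, q7, q8}
A[a U E[b U (a ∨ ¬r)]]: least fixpoint, start Z0 = Sat(E[b U (a ∨ ¬r)]) = {q0, q2, q3, q4, q6, q7, q8}, add states in Sat(a) with every successor in Z. Already a fixed point.
Sat(A[a U E[b U (a ∨ ¬r)]]) = {q0, q2, q3, q4, q6, q7, q8}
|Sat(A[a U E[b U (a ∨ ¬r)]])| = |{q0, q2, q3, q4, q6, q7, q8}| = 7.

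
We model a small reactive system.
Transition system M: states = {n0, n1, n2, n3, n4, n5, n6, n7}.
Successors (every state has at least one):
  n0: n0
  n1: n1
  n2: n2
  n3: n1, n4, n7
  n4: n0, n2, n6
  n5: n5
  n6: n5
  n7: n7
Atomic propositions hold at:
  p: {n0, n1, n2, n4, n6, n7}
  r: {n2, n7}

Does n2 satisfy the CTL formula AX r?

Sat(AX r) = {s : every successor in {n2, n7}} = {n2, n7}
n2 ∈ Sat(AX r) = {n2, n7}, so the formula holds at n2.

Yes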